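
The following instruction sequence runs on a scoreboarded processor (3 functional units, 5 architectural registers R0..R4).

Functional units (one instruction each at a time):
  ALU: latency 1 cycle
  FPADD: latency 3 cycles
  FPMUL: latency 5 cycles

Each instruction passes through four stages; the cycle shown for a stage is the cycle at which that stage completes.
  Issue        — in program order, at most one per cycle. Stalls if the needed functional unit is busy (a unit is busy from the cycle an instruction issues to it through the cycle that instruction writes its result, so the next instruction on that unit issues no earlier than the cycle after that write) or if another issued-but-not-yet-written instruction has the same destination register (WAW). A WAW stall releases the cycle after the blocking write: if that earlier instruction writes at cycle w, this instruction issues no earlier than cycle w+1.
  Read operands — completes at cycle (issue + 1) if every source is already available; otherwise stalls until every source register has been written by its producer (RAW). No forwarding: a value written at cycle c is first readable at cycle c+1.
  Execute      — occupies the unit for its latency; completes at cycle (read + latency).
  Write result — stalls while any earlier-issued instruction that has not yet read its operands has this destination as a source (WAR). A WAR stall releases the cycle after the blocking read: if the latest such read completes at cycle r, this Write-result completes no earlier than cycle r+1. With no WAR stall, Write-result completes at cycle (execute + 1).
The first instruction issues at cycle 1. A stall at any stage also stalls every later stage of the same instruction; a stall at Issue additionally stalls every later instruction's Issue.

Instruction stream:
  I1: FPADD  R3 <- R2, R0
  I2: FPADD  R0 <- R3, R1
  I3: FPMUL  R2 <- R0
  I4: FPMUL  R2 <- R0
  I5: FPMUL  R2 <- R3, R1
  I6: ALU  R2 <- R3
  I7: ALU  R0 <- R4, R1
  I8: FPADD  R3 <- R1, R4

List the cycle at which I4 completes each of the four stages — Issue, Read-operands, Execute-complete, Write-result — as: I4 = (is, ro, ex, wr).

I4 = (20, 21, 26, 27)

c1: I1 dispatched to FPADD
c2: I1 operands ready
c5: I1 complete
c6: R3←I1
c7: I2 dispatched to FPADD
c8: I2 operands ready · I3 dispatched to FPMUL
c11: I2 complete
c12: R0←I2
c13: I3 operands ready
c18: I3 complete
c19: R2←I3
c20: I4 dispatched to FPMUL
c21: I4 operands ready
c26: I4 complete
c27: R2←I4
c28: I5 dispatched to FPMUL
c29: I5 operands ready
c34: I5 complete
c35: R2←I5
c36: I6 dispatched to ALU
c37: I6 operands ready
c38: I6 complete
c39: R2←I6
c40: I7 dispatched to ALU
c41: I7 operands ready · I8 dispatched to FPADD
c42: I7 complete · I8 operands ready
c43: R0←I7
c45: I8 complete
c46: R3←I8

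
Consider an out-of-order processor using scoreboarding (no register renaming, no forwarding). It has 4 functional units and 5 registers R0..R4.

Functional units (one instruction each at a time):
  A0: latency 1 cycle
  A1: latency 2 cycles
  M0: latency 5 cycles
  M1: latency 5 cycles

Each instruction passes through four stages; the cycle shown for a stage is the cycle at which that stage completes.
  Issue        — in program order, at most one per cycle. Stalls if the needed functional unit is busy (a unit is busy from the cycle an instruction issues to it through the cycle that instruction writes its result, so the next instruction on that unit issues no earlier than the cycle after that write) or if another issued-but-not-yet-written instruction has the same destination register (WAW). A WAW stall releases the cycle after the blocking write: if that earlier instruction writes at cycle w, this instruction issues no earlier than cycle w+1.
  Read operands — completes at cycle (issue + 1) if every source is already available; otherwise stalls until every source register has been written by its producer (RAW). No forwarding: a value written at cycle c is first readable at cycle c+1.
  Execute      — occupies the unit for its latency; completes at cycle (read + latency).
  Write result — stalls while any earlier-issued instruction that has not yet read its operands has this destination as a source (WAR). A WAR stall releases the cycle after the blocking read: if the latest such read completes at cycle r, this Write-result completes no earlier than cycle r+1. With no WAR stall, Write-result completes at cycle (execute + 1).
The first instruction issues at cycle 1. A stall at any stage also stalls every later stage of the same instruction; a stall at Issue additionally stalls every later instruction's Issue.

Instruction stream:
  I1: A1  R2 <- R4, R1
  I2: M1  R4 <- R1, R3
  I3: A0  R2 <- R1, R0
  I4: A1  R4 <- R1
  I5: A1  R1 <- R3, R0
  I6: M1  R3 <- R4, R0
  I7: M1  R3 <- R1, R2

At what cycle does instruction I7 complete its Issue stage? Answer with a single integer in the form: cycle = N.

cycle = 24

cycle 1: I1 dispatched to A1
cycle 2: I1 operands ready · I2 dispatched to M1
cycle 3: I2 operands ready
cycle 4: I1 complete
cycle 5: R2←I1
cycle 6: I3 dispatched to A0
cycle 7: I3 operands ready
cycle 8: I2 complete · I3 complete
cycle 9: R4←I2 · R2←I3
cycle 10: I4 dispatched to A1
cycle 11: I4 operands ready
cycle 13: I4 complete
cycle 14: R4←I4
cycle 15: I5 dispatched to A1
cycle 16: I5 operands ready · I6 dispatched to M1
cycle 17: I6 operands ready
cycle 18: I5 complete
cycle 19: R1←I5
cycle 22: I6 complete
cycle 23: R3←I6
cycle 24: I7 dispatched to M1
cycle 25: I7 operands ready
cycle 30: I7 complete
cycle 31: R3←I7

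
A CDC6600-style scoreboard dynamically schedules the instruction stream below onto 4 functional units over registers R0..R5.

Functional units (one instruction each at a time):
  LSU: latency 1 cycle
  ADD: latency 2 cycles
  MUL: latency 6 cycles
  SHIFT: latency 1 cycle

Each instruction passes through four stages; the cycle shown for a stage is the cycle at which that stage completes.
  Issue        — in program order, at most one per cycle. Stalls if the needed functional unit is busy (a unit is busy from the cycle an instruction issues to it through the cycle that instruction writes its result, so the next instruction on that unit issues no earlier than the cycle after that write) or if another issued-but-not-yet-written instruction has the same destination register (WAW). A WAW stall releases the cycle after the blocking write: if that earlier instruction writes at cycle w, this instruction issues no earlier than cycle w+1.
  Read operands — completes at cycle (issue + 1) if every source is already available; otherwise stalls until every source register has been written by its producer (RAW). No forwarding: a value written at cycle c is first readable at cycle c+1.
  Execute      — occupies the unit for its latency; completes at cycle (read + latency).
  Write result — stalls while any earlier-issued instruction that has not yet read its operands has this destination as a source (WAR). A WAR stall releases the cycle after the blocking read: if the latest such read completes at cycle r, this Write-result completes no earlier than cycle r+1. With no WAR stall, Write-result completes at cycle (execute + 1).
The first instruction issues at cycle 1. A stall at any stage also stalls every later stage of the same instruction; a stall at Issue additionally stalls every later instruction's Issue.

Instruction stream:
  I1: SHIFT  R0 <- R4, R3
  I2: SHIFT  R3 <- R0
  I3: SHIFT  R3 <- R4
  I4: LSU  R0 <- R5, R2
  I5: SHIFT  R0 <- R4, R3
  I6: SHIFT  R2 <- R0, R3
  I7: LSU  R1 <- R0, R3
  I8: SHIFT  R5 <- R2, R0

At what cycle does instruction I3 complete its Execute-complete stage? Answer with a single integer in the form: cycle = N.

I1  is:1  ro:2  ex:3  wr:4
I2  is:5  ro:6  ex:7  wr:8  — struct: SHIFT busy until I1 writes@4
I3  is:9  ro:10  ex:11  wr:12  — struct: SHIFT busy until I2 writes@8
I4  is:10  ro:11  ex:12  wr:13
I5  is:14  ro:15  ex:16  wr:17  — WAW R0: wait I4 write@13
I6  is:18  ro:19  ex:20  wr:21  — struct: SHIFT busy until I5 writes@17
I7  is:19  ro:20  ex:21  wr:22
I8  is:22  ro:23  ex:24  wr:25  — struct: SHIFT busy until I6 writes@21

cycle = 11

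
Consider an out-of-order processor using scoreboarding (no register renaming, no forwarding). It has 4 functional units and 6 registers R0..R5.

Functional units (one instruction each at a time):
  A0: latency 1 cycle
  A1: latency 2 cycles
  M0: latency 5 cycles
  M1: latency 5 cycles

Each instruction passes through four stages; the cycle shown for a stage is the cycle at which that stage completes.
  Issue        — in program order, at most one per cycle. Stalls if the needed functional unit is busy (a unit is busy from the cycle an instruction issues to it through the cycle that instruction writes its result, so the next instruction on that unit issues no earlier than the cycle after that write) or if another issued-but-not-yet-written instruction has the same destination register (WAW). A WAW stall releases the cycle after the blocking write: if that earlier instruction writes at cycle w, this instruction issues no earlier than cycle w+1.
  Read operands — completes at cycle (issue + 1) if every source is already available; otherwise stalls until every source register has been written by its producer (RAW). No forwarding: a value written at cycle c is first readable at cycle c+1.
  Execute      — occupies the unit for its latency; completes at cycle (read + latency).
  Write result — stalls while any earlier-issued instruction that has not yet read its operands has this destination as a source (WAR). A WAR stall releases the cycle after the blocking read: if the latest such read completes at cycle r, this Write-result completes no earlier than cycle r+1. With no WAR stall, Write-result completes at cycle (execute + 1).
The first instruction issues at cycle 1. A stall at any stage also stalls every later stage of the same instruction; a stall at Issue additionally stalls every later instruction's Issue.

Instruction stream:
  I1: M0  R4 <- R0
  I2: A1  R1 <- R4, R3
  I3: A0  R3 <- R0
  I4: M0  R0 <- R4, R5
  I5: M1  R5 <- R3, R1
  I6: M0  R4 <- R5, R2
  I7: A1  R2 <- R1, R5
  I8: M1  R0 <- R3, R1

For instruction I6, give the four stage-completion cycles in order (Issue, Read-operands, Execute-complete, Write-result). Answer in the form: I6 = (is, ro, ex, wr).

I1: IS=1 RO=2 EX=7 WR=8
I2: IS=2 RO=9 EX=11 WR=12  [RAW R4: wait I1 write@8]
I3: IS=3 RO=4 EX=5 WR=10  [WAR R3: wait I2 read@9]
I4: IS=9 RO=10 EX=15 WR=16  [struct: M0 busy until I1 writes@8]
I5: IS=10 RO=13 EX=18 WR=19  [RAW R1: wait I2 write@12]
I6: IS=17 RO=20 EX=25 WR=26  [struct: M0 busy until I4 writes@16; RAW R5: wait I5 write@19]
I7: IS=18 RO=20 EX=22 WR=23  [RAW R5: wait I5 write@19]
I8: IS=20 RO=21 EX=26 WR=27  [struct: M1 busy until I5 writes@19]

I6 = (17, 20, 25, 26)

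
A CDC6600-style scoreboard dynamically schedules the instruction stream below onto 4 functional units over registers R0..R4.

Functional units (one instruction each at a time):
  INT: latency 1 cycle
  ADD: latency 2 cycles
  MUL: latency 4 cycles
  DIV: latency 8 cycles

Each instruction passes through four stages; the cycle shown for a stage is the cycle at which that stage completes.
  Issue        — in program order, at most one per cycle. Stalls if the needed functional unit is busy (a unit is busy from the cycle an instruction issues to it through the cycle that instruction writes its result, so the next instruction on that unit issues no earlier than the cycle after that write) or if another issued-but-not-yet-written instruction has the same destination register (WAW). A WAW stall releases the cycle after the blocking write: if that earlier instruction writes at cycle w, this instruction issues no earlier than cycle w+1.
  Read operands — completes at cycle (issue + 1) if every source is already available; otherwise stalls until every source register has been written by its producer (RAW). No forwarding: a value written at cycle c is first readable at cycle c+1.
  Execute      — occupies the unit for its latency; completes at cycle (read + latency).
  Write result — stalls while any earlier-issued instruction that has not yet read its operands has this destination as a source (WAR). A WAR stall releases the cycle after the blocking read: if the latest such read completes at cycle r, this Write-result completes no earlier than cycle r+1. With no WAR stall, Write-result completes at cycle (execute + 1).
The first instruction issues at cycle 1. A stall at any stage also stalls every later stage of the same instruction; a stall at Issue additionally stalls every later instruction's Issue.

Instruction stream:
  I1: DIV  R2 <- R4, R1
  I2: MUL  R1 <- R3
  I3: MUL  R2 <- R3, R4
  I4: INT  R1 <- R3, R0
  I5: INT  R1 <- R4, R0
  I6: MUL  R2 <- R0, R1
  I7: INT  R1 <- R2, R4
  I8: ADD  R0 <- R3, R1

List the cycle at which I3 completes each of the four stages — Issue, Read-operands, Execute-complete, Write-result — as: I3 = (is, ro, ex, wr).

I3 = (12, 13, 17, 18)

cycle 1: issue I1 (DIV)
cycle 2: I1 read-ops · issue I2 (MUL)
cycle 3: I2 read-ops
cycle 7: I2 finished on MUL
cycle 8: I2→R1
cycle 10: I1 finished on DIV
cycle 11: I1→R2
cycle 12: issue I3 (MUL)
cycle 13: I3 read-ops · issue I4 (INT)
cycle 14: I4 read-ops
cycle 15: I4 finished on INT
cycle 16: I4→R1
cycle 17: I3 finished on MUL · issue I5 (INT)
cycle 18: I3→R2 · I5 read-ops
cycle 19: I5 finished on INT · issue I6 (MUL)
cycle 20: I5→R1
cycle 21: I6 read-ops · issue I7 (INT)
cycle 22: issue I8 (ADD)
cycle 25: I6 finished on MUL
cycle 26: I6→R2
cycle 27: I7 read-ops
cycle 28: I7 finished on INT
cycle 29: I7→R1
cycle 30: I8 read-ops
cycle 32: I8 finished on ADD
cycle 33: I8→R0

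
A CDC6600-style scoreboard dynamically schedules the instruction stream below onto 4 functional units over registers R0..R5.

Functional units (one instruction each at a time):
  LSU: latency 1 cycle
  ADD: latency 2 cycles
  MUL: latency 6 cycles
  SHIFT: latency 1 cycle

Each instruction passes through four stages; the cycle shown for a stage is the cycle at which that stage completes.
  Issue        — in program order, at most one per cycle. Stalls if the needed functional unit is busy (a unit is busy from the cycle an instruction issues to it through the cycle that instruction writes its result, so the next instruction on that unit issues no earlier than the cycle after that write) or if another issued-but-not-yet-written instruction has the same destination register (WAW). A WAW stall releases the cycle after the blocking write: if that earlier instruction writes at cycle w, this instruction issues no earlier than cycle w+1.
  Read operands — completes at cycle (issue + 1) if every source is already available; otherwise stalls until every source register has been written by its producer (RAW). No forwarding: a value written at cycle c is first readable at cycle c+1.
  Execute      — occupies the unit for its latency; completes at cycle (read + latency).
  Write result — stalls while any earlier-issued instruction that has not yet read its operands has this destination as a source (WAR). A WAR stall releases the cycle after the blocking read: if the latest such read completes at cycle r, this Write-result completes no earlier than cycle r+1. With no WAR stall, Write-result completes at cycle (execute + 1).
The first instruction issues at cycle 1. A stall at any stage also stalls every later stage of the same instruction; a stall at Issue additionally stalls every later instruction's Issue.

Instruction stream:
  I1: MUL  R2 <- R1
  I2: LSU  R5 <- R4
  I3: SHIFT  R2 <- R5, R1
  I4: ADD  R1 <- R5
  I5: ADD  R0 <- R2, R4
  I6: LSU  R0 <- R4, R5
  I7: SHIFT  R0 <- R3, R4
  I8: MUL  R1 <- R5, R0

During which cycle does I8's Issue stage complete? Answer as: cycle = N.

I1  is:1  ro:2  ex:8  wr:9
I2  is:2  ro:3  ex:4  wr:5
I3  is:10  ro:11  ex:12  wr:13  — WAW R2: wait I1 write@9
I4  is:11  ro:12  ex:14  wr:15
I5  is:16  ro:17  ex:19  wr:20  — struct: ADD busy until I4 writes@15
I6  is:21  ro:22  ex:23  wr:24  — WAW R0: wait I5 write@20
I7  is:25  ro:26  ex:27  wr:28  — WAW R0: wait I6 write@24
I8  is:26  ro:29  ex:35  wr:36  — RAW R0: wait I7 write@28

cycle = 26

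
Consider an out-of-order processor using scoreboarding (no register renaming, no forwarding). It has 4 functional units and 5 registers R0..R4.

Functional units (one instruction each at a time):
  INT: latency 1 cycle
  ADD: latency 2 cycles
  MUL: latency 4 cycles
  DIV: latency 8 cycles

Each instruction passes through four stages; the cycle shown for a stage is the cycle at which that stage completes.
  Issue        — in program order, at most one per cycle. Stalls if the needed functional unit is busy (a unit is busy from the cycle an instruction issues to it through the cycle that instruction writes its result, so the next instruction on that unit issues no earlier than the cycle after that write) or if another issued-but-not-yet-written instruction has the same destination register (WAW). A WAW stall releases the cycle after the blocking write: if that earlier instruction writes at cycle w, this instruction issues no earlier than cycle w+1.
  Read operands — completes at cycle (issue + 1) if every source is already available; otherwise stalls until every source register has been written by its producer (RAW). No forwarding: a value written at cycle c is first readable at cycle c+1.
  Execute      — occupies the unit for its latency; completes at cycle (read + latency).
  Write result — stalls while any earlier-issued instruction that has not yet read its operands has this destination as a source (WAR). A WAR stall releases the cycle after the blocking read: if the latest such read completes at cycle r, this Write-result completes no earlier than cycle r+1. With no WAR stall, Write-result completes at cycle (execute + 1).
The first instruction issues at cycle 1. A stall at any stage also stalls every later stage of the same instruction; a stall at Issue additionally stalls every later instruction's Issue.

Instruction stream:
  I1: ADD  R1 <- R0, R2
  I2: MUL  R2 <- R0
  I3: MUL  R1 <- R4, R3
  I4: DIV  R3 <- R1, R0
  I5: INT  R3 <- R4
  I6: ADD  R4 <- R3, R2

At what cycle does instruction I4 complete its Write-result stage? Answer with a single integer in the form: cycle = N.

[1] I1→ADD
[2] I1 RO, I2→MUL
[3] I2 RO
[4] I1 EX
[5] I1 WR R1
[7] I2 EX
[8] I2 WR R2
[9] I3→MUL
[10] I3 RO, I4→DIV
[14] I3 EX
[15] I3 WR R1
[16] I4 RO
[24] I4 EX
[25] I4 WR R3
[26] I5→INT
[27] I5 RO, I6→ADD
[28] I5 EX
[29] I5 WR R3
[30] I6 RO
[32] I6 EX
[33] I6 WR R4

cycle = 25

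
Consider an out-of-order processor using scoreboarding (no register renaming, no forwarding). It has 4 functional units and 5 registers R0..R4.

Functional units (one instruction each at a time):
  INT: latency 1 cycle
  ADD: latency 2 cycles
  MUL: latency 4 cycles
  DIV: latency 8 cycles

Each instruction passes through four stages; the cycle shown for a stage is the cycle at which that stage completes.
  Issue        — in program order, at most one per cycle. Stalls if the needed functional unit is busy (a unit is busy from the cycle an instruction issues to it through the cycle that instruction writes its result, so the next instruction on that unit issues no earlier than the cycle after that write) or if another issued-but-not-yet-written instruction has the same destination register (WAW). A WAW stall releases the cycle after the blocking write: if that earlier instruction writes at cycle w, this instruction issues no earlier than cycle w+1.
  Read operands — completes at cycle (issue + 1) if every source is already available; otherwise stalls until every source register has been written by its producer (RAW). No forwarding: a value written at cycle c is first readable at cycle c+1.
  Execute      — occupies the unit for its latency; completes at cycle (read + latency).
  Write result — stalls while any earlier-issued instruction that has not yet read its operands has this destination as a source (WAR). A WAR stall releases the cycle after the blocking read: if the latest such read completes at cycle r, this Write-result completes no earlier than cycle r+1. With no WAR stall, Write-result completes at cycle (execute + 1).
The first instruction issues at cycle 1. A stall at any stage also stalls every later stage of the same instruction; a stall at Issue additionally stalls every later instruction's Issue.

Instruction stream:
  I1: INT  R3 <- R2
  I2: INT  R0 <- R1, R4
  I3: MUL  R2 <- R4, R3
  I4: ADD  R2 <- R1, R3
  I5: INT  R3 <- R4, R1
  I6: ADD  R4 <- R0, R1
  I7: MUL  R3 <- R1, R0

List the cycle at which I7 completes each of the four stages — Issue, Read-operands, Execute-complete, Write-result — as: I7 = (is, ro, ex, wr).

cycle 1: issue I1 (INT)
cycle 2: I1 read-ops
cycle 3: I1 finished on INT
cycle 4: I1→R3
cycle 5: issue I2 (INT)
cycle 6: I2 read-ops, issue I3 (MUL)
cycle 7: I2 finished on INT, I3 read-ops
cycle 8: I2→R0
cycle 11: I3 finished on MUL
cycle 12: I3→R2
cycle 13: issue I4 (ADD)
cycle 14: I4 read-ops, issue I5 (INT)
cycle 15: I5 read-ops
cycle 16: I4 finished on ADD, I5 finished on INT
cycle 17: I4→R2, I5→R3
cycle 18: issue I6 (ADD)
cycle 19: I6 read-ops, issue I7 (MUL)
cycle 20: I7 read-ops
cycle 21: I6 finished on ADD
cycle 22: I6→R4
cycle 24: I7 finished on MUL
cycle 25: I7→R3

I7 = (19, 20, 24, 25)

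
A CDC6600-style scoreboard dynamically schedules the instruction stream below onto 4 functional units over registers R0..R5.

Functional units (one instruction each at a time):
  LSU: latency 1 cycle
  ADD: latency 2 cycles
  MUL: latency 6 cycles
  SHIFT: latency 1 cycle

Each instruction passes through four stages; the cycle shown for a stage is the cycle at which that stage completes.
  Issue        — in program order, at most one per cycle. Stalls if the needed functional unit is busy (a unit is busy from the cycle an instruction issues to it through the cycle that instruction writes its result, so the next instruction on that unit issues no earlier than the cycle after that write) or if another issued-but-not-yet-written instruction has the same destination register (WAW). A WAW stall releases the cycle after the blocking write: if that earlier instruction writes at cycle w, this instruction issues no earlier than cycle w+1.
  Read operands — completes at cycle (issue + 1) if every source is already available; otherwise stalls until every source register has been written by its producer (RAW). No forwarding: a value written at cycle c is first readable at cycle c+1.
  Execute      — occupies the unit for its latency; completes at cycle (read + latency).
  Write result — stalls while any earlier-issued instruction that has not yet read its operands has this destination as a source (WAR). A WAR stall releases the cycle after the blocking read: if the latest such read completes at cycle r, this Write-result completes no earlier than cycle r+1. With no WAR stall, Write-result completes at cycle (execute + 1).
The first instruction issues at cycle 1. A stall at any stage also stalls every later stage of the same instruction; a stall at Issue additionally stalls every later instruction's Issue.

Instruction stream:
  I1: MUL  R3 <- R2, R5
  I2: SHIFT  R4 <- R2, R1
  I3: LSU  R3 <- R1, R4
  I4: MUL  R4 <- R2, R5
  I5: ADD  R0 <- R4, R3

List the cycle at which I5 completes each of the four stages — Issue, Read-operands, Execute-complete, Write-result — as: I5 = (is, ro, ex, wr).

I5 = (12, 20, 22, 23)

cycle 1: issue I1 (MUL)
cycle 2: I1 read-ops; issue I2 (SHIFT)
cycle 3: I2 read-ops
cycle 4: I2 finished on SHIFT
cycle 5: I2→R4
cycle 8: I1 finished on MUL
cycle 9: I1→R3
cycle 10: issue I3 (LSU)
cycle 11: I3 read-ops; issue I4 (MUL)
cycle 12: I3 finished on LSU; I4 read-ops; issue I5 (ADD)
cycle 13: I3→R3
cycle 18: I4 finished on MUL
cycle 19: I4→R4
cycle 20: I5 read-ops
cycle 22: I5 finished on ADD
cycle 23: I5→R0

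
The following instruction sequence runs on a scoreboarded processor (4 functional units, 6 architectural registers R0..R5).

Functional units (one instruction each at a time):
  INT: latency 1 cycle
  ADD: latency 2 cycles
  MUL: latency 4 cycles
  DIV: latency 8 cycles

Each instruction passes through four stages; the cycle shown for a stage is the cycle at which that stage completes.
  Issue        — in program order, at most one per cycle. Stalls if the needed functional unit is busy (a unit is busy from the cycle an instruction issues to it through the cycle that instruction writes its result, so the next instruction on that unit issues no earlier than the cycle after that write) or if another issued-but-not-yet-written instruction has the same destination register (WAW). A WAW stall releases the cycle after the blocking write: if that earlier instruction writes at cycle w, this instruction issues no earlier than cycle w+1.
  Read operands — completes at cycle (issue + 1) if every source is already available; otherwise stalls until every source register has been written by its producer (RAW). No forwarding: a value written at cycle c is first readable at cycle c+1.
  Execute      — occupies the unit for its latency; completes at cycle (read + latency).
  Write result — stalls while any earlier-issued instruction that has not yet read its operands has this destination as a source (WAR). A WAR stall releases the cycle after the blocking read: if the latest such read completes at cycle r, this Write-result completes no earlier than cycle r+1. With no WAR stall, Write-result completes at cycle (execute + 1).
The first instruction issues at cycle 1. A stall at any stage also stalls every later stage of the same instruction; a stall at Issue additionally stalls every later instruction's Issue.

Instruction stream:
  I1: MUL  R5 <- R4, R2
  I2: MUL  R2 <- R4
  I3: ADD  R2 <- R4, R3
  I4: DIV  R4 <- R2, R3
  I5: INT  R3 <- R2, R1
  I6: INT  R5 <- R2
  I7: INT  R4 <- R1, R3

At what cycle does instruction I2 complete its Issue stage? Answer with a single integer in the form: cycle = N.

t=1  I1 dispatched to MUL
t=2  I1 operands ready
t=6  I1 complete
t=7  R5←I1
t=8  I2 dispatched to MUL
t=9  I2 operands ready
t=13  I2 complete
t=14  R2←I2
t=15  I3 dispatched to ADD
t=16  I3 operands ready | I4 dispatched to DIV
t=17  I5 dispatched to INT
t=18  I3 complete
t=19  R2←I3
t=20  I4 operands ready | I5 operands ready
t=21  I5 complete
t=22  R3←I5
t=23  I6 dispatched to INT
t=24  I6 operands ready
t=25  I6 complete
t=26  R5←I6
t=28  I4 complete
t=29  R4←I4
t=30  I7 dispatched to INT
t=31  I7 operands ready
t=32  I7 complete
t=33  R4←I7

cycle = 8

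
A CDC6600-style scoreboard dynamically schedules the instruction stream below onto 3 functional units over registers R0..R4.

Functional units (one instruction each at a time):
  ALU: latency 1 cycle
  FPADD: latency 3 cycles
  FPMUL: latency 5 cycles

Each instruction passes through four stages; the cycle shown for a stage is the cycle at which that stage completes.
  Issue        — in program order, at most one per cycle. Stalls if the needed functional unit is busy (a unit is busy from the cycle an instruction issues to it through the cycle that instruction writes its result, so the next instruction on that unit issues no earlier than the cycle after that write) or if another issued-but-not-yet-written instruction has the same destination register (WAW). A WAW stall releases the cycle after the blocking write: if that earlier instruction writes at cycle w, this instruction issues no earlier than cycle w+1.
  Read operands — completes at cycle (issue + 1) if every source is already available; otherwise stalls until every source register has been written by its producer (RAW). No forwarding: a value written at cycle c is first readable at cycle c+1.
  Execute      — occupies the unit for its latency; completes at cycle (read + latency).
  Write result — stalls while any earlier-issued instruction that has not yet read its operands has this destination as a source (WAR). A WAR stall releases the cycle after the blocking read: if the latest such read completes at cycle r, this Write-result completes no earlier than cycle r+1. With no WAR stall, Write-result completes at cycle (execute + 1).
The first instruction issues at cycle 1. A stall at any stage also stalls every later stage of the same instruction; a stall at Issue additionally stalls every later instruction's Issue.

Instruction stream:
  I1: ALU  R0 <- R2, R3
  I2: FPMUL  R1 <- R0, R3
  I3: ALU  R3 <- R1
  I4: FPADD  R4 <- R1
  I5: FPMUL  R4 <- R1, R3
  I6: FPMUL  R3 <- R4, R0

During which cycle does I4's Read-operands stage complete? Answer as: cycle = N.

cycle 1: issue I1 (ALU)
cycle 2: I1 read-ops · issue I2 (FPMUL)
cycle 3: I1 finished on ALU
cycle 4: I1→R0
cycle 5: I2 read-ops · issue I3 (ALU)
cycle 6: issue I4 (FPADD)
cycle 10: I2 finished on FPMUL
cycle 11: I2→R1
cycle 12: I3 read-ops · I4 read-ops
cycle 13: I3 finished on ALU
cycle 14: I3→R3
cycle 15: I4 finished on FPADD
cycle 16: I4→R4
cycle 17: issue I5 (FPMUL)
cycle 18: I5 read-ops
cycle 23: I5 finished on FPMUL
cycle 24: I5→R4
cycle 25: issue I6 (FPMUL)
cycle 26: I6 read-ops
cycle 31: I6 finished on FPMUL
cycle 32: I6→R3

cycle = 12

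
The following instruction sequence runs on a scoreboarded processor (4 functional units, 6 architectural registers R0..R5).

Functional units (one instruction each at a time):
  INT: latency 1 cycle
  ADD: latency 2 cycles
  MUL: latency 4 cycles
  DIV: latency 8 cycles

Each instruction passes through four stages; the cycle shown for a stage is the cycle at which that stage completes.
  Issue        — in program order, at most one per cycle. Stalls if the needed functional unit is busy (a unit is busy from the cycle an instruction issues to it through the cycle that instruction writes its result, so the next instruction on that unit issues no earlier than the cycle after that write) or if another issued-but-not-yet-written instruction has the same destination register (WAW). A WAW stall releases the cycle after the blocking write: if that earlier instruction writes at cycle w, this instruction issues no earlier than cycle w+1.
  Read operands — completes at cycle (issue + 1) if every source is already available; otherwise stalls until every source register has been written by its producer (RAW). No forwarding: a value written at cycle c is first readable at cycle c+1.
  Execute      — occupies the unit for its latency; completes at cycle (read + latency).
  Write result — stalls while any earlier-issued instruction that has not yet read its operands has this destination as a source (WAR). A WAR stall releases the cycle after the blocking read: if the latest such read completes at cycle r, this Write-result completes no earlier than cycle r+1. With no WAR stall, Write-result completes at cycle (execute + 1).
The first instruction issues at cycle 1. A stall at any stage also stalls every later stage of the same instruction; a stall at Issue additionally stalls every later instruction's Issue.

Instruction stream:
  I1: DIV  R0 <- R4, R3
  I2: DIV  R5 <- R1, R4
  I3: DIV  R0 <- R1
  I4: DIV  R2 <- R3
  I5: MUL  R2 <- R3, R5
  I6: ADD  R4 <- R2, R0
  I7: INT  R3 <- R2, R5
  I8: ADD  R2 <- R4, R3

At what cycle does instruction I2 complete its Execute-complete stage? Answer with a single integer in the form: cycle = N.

c1: I1 dispatched to DIV
c2: I1 operands ready
c10: I1 complete
c11: R0←I1
c12: I2 dispatched to DIV
c13: I2 operands ready
c21: I2 complete
c22: R5←I2
c23: I3 dispatched to DIV
c24: I3 operands ready
c32: I3 complete
c33: R0←I3
c34: I4 dispatched to DIV
c35: I4 operands ready
c43: I4 complete
c44: R2←I4
c45: I5 dispatched to MUL
c46: I5 operands ready; I6 dispatched to ADD
c47: I7 dispatched to INT
c50: I5 complete
c51: R2←I5
c52: I6 operands ready; I7 operands ready
c53: I7 complete
c54: I6 complete; R3←I7
c55: R4←I6
c56: I8 dispatched to ADD
c57: I8 operands ready
c59: I8 complete
c60: R2←I8

cycle = 21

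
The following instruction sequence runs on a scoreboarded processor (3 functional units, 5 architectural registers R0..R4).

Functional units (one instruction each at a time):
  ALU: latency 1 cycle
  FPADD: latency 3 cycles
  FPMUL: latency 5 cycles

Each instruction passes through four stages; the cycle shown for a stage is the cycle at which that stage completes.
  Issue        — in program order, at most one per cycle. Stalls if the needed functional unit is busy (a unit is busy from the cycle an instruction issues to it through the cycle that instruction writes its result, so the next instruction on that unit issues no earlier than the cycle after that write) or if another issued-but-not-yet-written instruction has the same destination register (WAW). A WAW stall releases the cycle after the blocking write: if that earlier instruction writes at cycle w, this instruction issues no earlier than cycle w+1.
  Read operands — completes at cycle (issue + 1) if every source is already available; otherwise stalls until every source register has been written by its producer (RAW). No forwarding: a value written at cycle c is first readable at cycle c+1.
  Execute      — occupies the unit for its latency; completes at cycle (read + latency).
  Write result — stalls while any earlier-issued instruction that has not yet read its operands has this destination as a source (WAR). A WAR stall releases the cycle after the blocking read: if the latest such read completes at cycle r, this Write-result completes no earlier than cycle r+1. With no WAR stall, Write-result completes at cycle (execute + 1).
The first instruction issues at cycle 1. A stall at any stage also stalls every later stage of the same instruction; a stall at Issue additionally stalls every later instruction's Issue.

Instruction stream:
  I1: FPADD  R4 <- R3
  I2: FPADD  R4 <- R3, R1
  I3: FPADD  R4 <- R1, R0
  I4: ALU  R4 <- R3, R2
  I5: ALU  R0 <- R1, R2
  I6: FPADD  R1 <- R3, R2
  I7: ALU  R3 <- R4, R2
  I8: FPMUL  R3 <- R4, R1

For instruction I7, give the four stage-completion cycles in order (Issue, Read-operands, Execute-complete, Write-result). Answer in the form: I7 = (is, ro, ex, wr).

I7 = (27, 28, 29, 30)

[1] I1→FPADD
[2] I1 RO
[5] I1 EX
[6] I1 WR R4
[7] I2→FPADD
[8] I2 RO
[11] I2 EX
[12] I2 WR R4
[13] I3→FPADD
[14] I3 RO
[17] I3 EX
[18] I3 WR R4
[19] I4→ALU
[20] I4 RO
[21] I4 EX
[22] I4 WR R4
[23] I5→ALU
[24] I5 RO | I6→FPADD
[25] I5 EX | I6 RO
[26] I5 WR R0
[27] I7→ALU
[28] I6 EX | I7 RO
[29] I6 WR R1 | I7 EX
[30] I7 WR R3
[31] I8→FPMUL
[32] I8 RO
[37] I8 EX
[38] I8 WR R3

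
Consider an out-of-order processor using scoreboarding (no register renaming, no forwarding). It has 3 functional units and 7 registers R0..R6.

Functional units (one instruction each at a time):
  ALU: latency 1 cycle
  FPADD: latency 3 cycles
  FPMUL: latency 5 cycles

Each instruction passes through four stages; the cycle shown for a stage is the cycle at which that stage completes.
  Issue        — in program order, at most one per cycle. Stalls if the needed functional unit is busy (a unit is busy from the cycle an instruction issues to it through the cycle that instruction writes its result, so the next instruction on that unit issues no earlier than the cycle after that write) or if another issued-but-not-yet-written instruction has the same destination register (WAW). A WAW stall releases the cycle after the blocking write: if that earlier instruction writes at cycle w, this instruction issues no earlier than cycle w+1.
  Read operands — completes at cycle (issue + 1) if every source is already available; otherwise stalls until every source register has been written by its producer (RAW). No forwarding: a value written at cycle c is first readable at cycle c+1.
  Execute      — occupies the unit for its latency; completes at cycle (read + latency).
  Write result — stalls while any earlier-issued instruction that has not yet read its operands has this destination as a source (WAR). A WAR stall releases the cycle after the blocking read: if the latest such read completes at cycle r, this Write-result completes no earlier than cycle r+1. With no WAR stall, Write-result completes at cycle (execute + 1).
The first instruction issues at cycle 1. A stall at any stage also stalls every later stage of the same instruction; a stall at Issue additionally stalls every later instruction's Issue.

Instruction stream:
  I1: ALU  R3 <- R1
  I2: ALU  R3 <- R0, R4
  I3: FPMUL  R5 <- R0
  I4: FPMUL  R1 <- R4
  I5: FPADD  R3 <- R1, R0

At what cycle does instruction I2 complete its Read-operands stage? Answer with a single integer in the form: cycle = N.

cycle = 6

c1: issue I1 (ALU)
c2: I1 read-ops
c3: I1 finished on ALU
c4: I1→R3
c5: issue I2 (ALU)
c6: I2 read-ops; issue I3 (FPMUL)
c7: I2 finished on ALU; I3 read-ops
c8: I2→R3
c12: I3 finished on FPMUL
c13: I3→R5
c14: issue I4 (FPMUL)
c15: I4 read-ops; issue I5 (FPADD)
c20: I4 finished on FPMUL
c21: I4→R1
c22: I5 read-ops
c25: I5 finished on FPADD
c26: I5→R3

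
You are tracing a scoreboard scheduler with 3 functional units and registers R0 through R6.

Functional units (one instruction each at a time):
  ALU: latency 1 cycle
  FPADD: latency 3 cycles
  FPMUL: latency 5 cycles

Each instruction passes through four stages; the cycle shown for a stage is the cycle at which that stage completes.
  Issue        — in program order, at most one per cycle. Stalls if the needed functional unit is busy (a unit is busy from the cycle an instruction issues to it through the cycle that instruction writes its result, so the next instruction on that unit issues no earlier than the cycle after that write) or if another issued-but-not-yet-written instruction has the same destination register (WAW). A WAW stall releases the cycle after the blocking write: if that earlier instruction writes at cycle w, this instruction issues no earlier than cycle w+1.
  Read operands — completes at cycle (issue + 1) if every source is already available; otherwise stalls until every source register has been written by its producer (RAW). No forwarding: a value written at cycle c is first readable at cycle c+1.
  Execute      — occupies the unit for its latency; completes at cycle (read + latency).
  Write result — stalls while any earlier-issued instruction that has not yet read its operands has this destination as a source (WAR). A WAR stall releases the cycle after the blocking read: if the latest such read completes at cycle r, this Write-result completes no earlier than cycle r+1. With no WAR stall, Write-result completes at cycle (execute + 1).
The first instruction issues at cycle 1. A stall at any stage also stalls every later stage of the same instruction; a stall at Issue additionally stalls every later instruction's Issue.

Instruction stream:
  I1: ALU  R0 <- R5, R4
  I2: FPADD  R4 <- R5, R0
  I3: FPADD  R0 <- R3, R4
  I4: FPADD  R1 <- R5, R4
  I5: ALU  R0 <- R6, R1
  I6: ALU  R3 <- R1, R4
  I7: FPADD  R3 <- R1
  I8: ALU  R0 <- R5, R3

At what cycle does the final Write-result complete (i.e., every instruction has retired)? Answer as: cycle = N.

[I1] 1/2/3/4
[I2] 2/5/8/9  (RAW R0: wait I1 write@4)
[I3] 10/11/14/15  (struct: FPADD busy until I2 writes@9)
[I4] 16/17/20/21  (struct: FPADD busy until I3 writes@15)
[I5] 17/22/23/24  (RAW R1: wait I4 write@21)
[I6] 25/26/27/28  (struct: ALU busy until I5 writes@24)
[I7] 29/30/33/34  (WAW R3: wait I6 write@28)
[I8] 30/35/36/37  (RAW R3: wait I7 write@34)

cycle = 37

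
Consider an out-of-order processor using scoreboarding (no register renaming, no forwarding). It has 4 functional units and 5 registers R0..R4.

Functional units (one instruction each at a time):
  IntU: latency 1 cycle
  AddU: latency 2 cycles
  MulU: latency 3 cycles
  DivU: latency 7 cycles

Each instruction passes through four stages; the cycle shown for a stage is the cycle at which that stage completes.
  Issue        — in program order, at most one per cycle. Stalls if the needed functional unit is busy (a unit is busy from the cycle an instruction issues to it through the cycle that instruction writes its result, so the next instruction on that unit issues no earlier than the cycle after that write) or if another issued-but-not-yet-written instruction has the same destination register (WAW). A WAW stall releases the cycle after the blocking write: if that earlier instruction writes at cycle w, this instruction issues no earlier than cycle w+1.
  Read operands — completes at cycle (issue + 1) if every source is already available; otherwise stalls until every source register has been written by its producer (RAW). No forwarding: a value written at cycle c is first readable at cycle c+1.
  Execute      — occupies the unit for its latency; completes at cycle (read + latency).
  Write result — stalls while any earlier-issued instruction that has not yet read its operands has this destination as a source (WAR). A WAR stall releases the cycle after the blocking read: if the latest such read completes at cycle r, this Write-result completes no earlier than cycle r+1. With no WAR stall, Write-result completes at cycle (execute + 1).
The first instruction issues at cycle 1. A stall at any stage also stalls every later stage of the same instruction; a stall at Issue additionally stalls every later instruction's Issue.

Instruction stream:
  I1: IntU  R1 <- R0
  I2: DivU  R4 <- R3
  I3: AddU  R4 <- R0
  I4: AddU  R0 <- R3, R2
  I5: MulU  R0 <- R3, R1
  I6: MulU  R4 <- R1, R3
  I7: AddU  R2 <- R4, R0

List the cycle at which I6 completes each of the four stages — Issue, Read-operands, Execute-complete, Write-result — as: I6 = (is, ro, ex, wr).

I6 = (28, 29, 32, 33)

t=1  I1 issues→IntU
t=2  I1 reads · I2 issues→DivU
t=3  I1 exec-done · I2 reads
t=4  I1 writes R1
t=10  I2 exec-done
t=11  I2 writes R4
t=12  I3 issues→AddU
t=13  I3 reads
t=15  I3 exec-done
t=16  I3 writes R4
t=17  I4 issues→AddU
t=18  I4 reads
t=20  I4 exec-done
t=21  I4 writes R0
t=22  I5 issues→MulU
t=23  I5 reads
t=26  I5 exec-done
t=27  I5 writes R0
t=28  I6 issues→MulU
t=29  I6 reads · I7 issues→AddU
t=32  I6 exec-done
t=33  I6 writes R4
t=34  I7 reads
t=36  I7 exec-done
t=37  I7 writes R2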